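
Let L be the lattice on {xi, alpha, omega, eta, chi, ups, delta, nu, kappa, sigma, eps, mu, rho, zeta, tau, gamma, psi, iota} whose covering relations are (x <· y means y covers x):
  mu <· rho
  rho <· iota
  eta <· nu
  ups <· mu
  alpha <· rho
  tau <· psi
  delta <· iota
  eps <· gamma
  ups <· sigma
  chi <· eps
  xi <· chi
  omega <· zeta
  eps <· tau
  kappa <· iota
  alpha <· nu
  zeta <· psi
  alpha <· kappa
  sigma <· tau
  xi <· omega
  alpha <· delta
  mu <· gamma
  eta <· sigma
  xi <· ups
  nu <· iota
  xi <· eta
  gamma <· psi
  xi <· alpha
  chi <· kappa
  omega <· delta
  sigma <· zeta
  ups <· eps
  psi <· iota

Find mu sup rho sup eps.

iota

Common upper bounds of {mu, rho, eps}: iota.
The least among these is iota.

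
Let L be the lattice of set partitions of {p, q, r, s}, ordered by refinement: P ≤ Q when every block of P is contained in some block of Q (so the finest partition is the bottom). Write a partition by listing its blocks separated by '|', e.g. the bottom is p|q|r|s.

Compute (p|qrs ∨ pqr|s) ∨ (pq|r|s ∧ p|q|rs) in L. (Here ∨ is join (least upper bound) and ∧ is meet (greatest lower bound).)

p|qrs ∨ pqr|s = pqrs
pq|r|s ∧ p|q|rs = p|q|r|s
pqrs ∨ p|q|r|s = pqrs

pqrs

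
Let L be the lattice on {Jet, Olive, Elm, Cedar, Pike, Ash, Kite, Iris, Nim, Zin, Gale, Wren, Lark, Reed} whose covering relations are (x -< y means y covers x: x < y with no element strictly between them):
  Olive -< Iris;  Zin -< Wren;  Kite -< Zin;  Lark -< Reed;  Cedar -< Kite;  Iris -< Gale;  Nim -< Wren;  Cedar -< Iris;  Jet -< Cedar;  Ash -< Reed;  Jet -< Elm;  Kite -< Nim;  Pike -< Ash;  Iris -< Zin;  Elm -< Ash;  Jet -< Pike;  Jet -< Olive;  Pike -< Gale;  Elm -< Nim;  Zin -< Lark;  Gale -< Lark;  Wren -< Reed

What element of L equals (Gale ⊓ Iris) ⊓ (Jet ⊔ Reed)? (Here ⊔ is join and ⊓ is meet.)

Gale ∧ Iris = Iris
Jet ∨ Reed = Reed
Iris ∧ Reed = Iris

Iris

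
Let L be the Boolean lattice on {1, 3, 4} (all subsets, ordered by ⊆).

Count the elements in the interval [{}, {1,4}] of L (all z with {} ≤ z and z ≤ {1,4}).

4

The interval [{}, {1,4}] = {{1,4}, {1}, {4}, {}}, which has 4 elements.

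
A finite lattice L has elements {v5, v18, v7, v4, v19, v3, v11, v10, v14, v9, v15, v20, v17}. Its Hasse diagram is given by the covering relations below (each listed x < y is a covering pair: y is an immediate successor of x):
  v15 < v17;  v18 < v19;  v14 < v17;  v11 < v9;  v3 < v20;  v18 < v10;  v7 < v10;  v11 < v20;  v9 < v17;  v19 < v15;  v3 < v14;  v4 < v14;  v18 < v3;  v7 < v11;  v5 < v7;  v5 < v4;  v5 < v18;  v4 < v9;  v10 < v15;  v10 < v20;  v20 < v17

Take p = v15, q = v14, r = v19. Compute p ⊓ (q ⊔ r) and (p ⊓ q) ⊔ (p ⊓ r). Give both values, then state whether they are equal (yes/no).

q ⊔ r = v17, so p ⊓ (q ⊔ r) = v15 ⊓ v17 = v15.
p ⊓ q = v18 and p ⊓ r = v19, so (p ⊓ q) ⊔ (p ⊓ r) = v18 ⊔ v19 = v19.
Equal: no.

v15; v19; no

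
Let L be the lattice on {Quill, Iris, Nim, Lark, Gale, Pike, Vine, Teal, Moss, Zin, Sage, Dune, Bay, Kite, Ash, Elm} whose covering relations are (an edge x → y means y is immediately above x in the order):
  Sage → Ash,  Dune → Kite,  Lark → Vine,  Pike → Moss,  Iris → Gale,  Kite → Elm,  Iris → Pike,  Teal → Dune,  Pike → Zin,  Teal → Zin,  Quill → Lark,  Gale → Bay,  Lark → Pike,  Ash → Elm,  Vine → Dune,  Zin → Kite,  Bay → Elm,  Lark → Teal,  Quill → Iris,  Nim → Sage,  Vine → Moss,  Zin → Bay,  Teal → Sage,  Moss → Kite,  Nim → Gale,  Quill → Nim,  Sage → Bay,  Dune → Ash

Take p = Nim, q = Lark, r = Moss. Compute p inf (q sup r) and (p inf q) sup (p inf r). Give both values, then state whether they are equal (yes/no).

q sup r = Moss, so p inf (q sup r) = Nim inf Moss = Quill.
p inf q = Quill and p inf r = Quill, so (p inf q) sup (p inf r) = Quill sup Quill = Quill.
Equal: yes.

Quill; Quill; yes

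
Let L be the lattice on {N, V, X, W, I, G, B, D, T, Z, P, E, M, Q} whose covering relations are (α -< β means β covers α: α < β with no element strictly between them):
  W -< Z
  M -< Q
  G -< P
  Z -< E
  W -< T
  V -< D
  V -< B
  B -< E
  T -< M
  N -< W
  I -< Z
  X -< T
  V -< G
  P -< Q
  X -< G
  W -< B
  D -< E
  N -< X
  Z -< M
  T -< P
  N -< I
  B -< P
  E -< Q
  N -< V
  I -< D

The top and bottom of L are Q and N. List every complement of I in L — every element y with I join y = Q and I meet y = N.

G, P

Need y with I ∨ y = Q and I ∧ y = N.
Checking each element gives: G, P.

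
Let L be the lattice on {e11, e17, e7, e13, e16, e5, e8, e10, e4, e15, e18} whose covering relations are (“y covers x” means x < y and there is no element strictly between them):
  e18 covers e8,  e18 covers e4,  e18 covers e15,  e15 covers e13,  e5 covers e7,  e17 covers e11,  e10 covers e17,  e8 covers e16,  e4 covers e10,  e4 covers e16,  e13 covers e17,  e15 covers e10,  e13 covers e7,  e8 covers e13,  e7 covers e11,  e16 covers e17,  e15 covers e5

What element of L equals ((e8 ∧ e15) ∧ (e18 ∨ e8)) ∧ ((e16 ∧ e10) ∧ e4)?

e8 ∧ e15 = e13
e18 ∨ e8 = e18
e13 ∧ e18 = e13
e16 ∧ e10 = e17
e17 ∧ e4 = e17
e13 ∧ e17 = e17

e17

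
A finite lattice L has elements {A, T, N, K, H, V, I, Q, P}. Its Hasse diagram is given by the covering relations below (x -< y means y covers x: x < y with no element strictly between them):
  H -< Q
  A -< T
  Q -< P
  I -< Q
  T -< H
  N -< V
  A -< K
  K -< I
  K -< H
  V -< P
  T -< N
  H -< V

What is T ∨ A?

Common upper bounds of {T, A}: H, N, P, Q, T, V.
The least among these is T.

T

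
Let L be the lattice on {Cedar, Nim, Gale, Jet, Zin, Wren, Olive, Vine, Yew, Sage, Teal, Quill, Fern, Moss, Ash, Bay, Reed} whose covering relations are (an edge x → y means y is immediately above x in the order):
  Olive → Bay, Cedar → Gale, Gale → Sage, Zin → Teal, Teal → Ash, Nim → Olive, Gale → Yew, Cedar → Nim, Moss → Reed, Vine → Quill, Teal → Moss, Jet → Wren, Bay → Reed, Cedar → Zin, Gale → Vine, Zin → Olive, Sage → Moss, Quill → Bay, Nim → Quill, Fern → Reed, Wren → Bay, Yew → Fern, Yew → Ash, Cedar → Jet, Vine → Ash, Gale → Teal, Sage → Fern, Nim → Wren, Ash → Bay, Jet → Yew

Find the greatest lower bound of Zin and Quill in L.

Cedar

Common lower bounds of {Zin, Quill}: Cedar.
The greatest among these is Cedar.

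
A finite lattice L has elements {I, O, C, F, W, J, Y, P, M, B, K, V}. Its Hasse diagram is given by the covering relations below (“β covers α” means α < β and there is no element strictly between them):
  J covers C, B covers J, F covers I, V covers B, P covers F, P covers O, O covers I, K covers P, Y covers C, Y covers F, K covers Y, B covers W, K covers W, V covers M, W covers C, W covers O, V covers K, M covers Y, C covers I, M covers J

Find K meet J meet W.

Common lower bounds of {K, J, W}: C, I.
The greatest among these is C.

C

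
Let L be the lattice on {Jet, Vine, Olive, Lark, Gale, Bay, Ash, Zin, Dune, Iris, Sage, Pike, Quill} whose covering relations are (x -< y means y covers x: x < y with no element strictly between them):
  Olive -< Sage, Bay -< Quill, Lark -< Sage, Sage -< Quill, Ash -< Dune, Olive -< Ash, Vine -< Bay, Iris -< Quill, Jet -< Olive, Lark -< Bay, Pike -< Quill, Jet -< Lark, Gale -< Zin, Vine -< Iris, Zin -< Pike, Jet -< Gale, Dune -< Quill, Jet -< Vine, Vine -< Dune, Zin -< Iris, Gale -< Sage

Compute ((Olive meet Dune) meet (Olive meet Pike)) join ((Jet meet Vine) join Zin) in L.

Olive ∧ Dune = Olive
Olive ∧ Pike = Jet
Olive ∧ Jet = Jet
Jet ∧ Vine = Jet
Jet ∨ Zin = Zin
Jet ∨ Zin = Zin

Zin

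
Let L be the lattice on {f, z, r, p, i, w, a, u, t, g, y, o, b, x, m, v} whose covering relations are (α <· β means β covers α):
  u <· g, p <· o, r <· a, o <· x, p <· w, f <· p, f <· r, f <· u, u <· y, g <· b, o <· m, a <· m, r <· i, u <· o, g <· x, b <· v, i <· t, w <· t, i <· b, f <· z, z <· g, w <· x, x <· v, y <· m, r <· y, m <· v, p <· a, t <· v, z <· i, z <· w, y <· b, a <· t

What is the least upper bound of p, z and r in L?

Common upper bounds of {p, z, r}: t, v.
The least among these is t.

t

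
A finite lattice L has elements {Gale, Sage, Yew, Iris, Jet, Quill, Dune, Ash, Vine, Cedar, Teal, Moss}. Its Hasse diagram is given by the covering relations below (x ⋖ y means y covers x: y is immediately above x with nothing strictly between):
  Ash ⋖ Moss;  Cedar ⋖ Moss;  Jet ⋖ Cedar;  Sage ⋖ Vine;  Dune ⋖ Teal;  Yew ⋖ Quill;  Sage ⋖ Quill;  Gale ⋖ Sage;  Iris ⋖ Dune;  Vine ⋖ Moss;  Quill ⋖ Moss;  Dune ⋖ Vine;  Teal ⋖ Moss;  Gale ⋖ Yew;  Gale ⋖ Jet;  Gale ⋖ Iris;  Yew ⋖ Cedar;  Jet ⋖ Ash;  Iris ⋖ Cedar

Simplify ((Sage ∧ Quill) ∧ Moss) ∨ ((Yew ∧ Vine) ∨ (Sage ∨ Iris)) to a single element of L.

Vine

Sage ∧ Quill = Sage
Sage ∧ Moss = Sage
Yew ∧ Vine = Gale
Sage ∨ Iris = Vine
Gale ∨ Vine = Vine
Sage ∨ Vine = Vine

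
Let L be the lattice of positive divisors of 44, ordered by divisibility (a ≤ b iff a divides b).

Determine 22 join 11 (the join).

In the divisibility order, the join is the least common multiple: lcm(22, 11) = 22.

22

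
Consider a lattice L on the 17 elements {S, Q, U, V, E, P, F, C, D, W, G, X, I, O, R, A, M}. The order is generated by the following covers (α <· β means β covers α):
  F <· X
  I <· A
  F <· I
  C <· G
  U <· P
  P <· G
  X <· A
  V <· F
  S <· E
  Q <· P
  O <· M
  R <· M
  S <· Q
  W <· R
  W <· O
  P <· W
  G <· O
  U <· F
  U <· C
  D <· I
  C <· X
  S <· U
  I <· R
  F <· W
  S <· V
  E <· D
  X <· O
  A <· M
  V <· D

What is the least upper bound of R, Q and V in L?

Common upper bounds of {R, Q, V}: M, R.
The least among these is R.

R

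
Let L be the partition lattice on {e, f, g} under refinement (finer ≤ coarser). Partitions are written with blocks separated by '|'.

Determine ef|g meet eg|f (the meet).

e|f|g

Common lower bounds of {ef|g, eg|f}: e|f|g.
The greatest among these is e|f|g.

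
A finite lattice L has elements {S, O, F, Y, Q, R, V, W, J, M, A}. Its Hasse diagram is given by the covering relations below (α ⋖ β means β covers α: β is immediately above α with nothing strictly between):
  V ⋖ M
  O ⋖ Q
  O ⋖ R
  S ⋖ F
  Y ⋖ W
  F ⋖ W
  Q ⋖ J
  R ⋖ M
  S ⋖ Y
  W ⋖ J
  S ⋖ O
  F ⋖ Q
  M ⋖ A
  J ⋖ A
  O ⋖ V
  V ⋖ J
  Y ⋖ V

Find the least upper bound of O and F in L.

Common upper bounds of {O, F}: A, J, Q.
The least among these is Q.

Q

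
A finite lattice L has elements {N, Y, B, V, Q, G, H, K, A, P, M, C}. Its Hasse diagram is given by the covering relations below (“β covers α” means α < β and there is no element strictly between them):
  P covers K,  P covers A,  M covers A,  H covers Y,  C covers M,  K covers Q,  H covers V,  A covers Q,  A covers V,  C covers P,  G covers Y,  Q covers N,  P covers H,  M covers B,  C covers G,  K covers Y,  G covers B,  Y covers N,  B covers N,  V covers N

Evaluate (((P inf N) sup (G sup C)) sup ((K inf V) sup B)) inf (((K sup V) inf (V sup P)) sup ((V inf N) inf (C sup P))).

P ∧ N = N
G ∨ C = C
N ∨ C = C
K ∧ V = N
N ∨ B = B
C ∨ B = C
K ∨ V = P
V ∨ P = P
P ∧ P = P
V ∧ N = N
C ∨ P = C
N ∧ C = N
P ∨ N = P
C ∧ P = P

P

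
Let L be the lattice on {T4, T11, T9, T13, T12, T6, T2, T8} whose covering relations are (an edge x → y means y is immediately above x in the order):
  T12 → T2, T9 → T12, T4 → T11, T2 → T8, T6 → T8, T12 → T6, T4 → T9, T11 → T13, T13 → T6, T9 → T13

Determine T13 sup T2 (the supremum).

Common upper bounds of {T13, T2}: T8.
The least among these is T8.

T8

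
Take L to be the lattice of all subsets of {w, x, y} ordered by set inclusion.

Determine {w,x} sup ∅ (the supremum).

Under ⊆, join is union: {w,x} ∪ ∅ = {w,x}.

{w,x}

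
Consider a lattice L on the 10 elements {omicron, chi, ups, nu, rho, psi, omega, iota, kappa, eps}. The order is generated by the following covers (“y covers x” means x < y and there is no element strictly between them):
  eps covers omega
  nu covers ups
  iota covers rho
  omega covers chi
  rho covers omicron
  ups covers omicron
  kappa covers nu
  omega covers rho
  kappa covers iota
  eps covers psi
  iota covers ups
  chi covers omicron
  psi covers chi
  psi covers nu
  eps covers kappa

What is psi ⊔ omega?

Common upper bounds of {psi, omega}: eps.
The least among these is eps.

eps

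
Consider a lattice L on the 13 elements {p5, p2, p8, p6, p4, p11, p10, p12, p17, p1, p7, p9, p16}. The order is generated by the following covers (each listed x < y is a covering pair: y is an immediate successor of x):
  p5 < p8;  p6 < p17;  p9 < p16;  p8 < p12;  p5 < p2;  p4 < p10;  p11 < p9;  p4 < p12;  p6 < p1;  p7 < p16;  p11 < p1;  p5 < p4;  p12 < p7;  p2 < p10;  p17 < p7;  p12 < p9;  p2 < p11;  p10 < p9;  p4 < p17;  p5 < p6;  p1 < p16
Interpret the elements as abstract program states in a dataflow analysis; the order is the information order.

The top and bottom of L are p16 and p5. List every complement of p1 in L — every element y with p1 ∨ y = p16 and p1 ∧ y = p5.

Need y with p1 ∨ y = p16 and p1 ∧ y = p5.
Checking each element gives: p12, p4, p8.

p12, p4, p8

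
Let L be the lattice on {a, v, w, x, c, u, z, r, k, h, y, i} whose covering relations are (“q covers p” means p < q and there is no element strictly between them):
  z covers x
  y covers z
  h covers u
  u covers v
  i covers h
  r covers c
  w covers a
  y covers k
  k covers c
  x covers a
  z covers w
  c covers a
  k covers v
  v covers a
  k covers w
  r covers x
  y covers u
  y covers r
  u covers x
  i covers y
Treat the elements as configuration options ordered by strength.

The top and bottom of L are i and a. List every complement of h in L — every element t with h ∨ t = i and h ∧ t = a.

Need t with h ∨ t = i and h ∧ t = a.
Checking each element gives: c, w.

c, w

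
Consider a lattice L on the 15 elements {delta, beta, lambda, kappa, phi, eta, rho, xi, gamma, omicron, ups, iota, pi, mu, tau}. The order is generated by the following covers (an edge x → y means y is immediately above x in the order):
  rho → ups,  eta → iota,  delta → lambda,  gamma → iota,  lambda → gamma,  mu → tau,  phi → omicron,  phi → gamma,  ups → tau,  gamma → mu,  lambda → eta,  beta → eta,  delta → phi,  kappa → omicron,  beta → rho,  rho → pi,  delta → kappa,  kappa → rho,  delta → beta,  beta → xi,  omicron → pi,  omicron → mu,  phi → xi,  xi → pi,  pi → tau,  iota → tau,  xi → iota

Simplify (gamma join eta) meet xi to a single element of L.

gamma ∨ eta = iota
iota ∧ xi = xi

xi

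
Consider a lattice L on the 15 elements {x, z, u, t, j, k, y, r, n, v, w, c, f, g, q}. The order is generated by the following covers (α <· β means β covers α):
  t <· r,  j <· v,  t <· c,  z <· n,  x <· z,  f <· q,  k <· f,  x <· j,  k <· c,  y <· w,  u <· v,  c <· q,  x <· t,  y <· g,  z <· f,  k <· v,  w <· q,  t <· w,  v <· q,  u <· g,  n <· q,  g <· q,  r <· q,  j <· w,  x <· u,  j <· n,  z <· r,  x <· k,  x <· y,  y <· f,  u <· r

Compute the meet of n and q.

Common lower bounds of {n, q}: j, n, x, z.
The greatest among these is n.

n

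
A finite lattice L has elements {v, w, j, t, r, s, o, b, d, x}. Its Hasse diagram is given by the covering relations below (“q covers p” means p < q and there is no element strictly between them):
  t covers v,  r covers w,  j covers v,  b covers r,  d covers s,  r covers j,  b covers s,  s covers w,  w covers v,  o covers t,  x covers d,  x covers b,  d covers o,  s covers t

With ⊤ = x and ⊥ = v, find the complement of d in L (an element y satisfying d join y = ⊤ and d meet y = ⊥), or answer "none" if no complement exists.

Need y with d ∨ y = x and d ∧ y = v.
Checking each element gives: j.

j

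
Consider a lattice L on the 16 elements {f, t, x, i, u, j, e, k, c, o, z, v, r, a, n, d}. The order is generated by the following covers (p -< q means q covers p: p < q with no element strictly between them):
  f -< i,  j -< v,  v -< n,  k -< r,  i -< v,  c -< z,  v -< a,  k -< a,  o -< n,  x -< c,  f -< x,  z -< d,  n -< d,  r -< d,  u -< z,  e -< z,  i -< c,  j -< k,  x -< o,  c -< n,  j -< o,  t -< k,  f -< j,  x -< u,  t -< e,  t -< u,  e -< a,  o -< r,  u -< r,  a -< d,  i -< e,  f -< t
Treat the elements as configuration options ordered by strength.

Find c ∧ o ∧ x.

Common lower bounds of {c, o, x}: f, x.
The greatest among these is x.

x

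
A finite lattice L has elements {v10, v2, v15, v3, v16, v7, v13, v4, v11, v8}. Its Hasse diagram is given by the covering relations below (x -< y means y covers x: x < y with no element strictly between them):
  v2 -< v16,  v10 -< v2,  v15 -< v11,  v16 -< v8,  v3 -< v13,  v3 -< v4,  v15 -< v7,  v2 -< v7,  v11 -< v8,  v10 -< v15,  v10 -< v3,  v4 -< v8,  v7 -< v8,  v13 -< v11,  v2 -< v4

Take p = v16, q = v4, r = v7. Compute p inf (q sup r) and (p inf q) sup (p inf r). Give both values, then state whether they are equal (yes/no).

q sup r = v8, so p inf (q sup r) = v16 inf v8 = v16.
p inf q = v2 and p inf r = v2, so (p inf q) sup (p inf r) = v2 sup v2 = v2.
Equal: no.

v16; v2; no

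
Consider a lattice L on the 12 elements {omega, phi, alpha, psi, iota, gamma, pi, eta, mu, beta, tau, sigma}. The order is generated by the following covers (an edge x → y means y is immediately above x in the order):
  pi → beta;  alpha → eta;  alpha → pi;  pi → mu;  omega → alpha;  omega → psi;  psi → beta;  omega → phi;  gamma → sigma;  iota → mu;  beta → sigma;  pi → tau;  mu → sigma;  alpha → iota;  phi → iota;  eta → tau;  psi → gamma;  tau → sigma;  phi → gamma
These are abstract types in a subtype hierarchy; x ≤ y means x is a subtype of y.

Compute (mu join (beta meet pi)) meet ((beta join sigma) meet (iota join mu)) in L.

beta ∧ pi = pi
mu ∨ pi = mu
beta ∨ sigma = sigma
iota ∨ mu = mu
sigma ∧ mu = mu
mu ∧ mu = mu

mu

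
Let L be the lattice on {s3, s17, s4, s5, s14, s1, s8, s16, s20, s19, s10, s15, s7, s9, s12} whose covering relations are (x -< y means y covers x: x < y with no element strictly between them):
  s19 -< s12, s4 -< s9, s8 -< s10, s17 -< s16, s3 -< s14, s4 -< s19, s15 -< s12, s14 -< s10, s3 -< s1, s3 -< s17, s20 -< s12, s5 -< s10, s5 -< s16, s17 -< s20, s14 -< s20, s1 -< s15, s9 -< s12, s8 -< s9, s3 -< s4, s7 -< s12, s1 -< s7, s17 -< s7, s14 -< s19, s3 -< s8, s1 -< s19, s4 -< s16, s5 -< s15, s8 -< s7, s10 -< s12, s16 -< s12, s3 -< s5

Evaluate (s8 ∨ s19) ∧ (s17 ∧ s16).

s17

s8 ∨ s19 = s12
s17 ∧ s16 = s17
s12 ∧ s17 = s17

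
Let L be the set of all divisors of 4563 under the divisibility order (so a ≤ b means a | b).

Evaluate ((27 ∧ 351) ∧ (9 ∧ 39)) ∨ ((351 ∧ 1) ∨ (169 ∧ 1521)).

27 ∧ 351 = 27
9 ∧ 39 = 3
27 ∧ 3 = 3
351 ∧ 1 = 1
169 ∧ 1521 = 169
1 ∨ 169 = 169
3 ∨ 169 = 507

507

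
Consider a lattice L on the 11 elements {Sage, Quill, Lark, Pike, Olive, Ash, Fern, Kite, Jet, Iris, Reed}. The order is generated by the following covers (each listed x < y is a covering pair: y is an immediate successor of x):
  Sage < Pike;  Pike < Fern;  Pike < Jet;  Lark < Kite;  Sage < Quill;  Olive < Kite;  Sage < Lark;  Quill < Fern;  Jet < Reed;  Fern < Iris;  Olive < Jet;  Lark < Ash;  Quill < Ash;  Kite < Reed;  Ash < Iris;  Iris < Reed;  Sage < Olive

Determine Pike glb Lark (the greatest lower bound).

Sage

Common lower bounds of {Pike, Lark}: Sage.
The greatest among these is Sage.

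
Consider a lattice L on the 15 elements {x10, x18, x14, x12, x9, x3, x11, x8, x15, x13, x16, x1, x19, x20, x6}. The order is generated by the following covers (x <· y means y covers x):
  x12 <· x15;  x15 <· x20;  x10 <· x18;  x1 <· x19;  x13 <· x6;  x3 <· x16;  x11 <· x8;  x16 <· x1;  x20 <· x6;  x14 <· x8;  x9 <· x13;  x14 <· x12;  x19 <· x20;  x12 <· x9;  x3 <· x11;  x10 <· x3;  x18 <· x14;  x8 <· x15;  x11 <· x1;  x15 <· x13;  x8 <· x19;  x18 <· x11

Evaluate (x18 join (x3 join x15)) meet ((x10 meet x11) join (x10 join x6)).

x15

x3 ∨ x15 = x15
x18 ∨ x15 = x15
x10 ∧ x11 = x10
x10 ∨ x6 = x6
x10 ∨ x6 = x6
x15 ∧ x6 = x15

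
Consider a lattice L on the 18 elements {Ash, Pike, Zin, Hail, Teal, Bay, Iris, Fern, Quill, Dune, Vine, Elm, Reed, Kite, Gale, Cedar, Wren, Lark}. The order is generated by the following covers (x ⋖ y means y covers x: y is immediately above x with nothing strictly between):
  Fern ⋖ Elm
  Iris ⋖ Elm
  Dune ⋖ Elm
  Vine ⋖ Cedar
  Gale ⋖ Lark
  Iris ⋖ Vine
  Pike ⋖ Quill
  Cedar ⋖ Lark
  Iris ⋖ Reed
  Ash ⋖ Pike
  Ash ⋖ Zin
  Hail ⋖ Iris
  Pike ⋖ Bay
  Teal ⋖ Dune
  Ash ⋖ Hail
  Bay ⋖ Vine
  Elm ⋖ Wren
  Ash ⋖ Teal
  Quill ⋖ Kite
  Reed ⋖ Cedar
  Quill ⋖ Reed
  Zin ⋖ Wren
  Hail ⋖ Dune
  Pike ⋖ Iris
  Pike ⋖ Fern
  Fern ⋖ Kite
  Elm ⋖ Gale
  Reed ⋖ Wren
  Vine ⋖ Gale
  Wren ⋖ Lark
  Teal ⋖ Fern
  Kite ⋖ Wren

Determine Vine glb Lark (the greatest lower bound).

Vine

Common lower bounds of {Vine, Lark}: Ash, Bay, Hail, Iris, Pike, Vine.
The greatest among these is Vine.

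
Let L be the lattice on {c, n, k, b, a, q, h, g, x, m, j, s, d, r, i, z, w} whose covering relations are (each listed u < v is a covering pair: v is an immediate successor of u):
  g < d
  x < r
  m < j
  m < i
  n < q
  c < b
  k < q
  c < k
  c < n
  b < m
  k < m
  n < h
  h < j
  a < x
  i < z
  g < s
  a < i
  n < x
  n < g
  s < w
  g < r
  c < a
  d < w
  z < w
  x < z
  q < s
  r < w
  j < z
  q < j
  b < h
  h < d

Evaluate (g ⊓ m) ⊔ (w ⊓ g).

g

g ∧ m = c
w ∧ g = g
c ∨ g = g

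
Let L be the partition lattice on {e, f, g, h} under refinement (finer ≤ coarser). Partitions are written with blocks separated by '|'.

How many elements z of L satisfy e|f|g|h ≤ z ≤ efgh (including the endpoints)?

The interval [e|f|g|h, efgh] = {efgh, efg|h, efh|g, ef|gh, ef|g|h, egh|f, eg|fh, eg|f|h, eh|fg, eh|f|g, e|fgh, e|fg|h, e|fh|g, e|f|gh, e|f|g|h}, which has 15 elements.

15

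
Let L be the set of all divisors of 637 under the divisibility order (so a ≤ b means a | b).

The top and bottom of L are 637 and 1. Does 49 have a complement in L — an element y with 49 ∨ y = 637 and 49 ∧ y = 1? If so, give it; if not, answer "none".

13

Need y with 49 ∨ y = 637 and 49 ∧ y = 1.
Checking each element gives: 13.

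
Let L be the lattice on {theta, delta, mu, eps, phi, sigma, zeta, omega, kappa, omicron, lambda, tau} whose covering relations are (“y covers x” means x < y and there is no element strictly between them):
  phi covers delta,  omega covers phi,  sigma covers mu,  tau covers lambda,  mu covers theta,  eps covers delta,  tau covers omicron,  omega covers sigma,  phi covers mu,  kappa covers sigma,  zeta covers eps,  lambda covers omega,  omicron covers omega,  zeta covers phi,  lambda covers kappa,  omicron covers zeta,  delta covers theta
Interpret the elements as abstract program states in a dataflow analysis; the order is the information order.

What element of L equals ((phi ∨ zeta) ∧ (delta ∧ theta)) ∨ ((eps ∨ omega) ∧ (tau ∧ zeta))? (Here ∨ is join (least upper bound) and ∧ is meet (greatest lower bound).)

phi ∨ zeta = zeta
delta ∧ theta = theta
zeta ∧ theta = theta
eps ∨ omega = omicron
tau ∧ zeta = zeta
omicron ∧ zeta = zeta
theta ∨ zeta = zeta

zeta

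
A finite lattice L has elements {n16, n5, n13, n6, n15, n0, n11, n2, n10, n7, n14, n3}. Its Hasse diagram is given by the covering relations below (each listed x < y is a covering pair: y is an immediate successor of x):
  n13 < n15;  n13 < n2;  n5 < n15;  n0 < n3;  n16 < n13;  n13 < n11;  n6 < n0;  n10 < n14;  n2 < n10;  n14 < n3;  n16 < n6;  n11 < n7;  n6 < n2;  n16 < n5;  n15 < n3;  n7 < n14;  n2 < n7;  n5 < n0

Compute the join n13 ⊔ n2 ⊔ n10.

n10

Common upper bounds of {n13, n2, n10}: n10, n14, n3.
The least among these is n10.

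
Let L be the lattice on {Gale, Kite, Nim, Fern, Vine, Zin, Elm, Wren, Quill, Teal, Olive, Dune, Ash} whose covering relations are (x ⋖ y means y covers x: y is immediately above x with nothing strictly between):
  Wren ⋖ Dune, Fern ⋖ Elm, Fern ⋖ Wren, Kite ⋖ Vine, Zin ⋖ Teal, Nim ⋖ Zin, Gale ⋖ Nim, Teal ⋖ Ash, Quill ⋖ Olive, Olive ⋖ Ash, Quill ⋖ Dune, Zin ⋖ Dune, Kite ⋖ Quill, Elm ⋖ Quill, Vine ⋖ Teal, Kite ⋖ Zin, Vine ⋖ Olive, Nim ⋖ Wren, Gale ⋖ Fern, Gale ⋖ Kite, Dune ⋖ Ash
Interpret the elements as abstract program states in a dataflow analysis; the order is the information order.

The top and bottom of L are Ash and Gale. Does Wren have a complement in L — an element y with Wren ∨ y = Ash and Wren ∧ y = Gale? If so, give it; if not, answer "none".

Need y with Wren ∨ y = Ash and Wren ∧ y = Gale.
Checking each element gives: Vine.

Vine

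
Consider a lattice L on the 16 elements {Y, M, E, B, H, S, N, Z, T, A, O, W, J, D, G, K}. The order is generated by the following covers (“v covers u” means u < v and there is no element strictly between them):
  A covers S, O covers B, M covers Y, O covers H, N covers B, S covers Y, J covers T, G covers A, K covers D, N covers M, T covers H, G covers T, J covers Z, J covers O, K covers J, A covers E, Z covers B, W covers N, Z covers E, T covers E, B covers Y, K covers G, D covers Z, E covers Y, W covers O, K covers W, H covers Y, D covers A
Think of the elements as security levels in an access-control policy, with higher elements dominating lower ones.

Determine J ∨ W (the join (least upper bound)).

Common upper bounds of {J, W}: K.
The least among these is K.

K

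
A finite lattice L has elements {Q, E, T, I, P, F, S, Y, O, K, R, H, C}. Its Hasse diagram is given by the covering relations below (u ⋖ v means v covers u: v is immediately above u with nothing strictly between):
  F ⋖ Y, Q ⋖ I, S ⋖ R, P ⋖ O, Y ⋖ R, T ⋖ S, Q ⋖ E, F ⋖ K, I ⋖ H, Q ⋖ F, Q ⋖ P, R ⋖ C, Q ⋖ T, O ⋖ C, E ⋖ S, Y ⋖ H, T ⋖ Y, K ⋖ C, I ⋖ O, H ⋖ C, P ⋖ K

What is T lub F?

Y

Common upper bounds of {T, F}: C, H, R, Y.
The least among these is Y.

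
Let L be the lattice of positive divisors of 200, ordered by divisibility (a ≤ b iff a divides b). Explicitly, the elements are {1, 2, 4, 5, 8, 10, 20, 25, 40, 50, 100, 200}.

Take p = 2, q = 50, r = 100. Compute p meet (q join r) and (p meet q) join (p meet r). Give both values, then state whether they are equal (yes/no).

2; 2; yes

q join r = 100, so p meet (q join r) = 2 meet 100 = 2.
p meet q = 2 and p meet r = 2, so (p meet q) join (p meet r) = 2 join 2 = 2.
Equal: yes.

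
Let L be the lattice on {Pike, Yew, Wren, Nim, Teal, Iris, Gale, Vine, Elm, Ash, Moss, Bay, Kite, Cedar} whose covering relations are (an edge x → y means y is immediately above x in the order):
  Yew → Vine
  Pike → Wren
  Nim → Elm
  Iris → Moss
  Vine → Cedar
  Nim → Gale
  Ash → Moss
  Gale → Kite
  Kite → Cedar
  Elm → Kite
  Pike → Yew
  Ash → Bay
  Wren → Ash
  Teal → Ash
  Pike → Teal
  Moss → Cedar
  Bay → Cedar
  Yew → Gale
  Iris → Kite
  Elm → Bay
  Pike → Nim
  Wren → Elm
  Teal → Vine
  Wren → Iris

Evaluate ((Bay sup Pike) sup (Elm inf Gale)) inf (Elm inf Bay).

Elm

Bay ∨ Pike = Bay
Elm ∧ Gale = Nim
Bay ∨ Nim = Bay
Elm ∧ Bay = Elm
Bay ∧ Elm = Elm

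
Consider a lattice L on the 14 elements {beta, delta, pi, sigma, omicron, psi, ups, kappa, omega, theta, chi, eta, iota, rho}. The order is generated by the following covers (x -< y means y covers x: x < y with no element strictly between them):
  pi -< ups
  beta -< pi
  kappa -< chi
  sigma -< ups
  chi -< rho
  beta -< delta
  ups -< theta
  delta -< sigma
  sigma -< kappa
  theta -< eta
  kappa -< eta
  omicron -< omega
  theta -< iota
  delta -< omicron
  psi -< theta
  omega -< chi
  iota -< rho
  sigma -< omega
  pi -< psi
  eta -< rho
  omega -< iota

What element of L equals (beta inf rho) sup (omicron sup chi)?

beta ∧ rho = beta
omicron ∨ chi = chi
beta ∨ chi = chi

chi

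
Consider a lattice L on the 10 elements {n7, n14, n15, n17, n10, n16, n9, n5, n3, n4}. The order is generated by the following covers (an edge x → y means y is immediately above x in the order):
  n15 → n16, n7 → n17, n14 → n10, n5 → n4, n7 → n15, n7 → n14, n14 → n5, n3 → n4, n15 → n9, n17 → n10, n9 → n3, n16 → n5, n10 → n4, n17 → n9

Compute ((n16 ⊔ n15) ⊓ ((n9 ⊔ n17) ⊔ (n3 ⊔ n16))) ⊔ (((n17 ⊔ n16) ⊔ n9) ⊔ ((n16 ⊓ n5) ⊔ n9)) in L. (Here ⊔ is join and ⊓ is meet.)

n4

n16 ∨ n15 = n16
n9 ∨ n17 = n9
n3 ∨ n16 = n4
n9 ∨ n4 = n4
n16 ∧ n4 = n16
n17 ∨ n16 = n4
n4 ∨ n9 = n4
n16 ∧ n5 = n16
n16 ∨ n9 = n4
n4 ∨ n4 = n4
n16 ∨ n4 = n4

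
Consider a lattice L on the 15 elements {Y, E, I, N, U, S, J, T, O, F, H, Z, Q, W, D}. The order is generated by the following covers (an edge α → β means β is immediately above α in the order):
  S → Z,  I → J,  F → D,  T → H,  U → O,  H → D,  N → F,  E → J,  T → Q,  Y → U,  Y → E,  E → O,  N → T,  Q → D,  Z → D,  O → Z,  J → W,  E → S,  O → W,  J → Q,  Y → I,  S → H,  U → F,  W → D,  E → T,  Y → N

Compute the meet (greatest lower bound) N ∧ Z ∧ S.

Common lower bounds of {N, Z, S}: Y.
The greatest among these is Y.

Y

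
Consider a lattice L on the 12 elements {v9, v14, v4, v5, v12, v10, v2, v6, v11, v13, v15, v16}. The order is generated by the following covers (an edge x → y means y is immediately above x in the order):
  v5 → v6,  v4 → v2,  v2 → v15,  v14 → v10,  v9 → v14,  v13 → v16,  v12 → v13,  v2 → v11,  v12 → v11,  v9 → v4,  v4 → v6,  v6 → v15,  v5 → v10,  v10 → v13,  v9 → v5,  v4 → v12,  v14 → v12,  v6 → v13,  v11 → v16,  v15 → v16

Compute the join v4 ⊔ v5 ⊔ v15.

v15

Common upper bounds of {v4, v5, v15}: v15, v16.
The least among these is v15.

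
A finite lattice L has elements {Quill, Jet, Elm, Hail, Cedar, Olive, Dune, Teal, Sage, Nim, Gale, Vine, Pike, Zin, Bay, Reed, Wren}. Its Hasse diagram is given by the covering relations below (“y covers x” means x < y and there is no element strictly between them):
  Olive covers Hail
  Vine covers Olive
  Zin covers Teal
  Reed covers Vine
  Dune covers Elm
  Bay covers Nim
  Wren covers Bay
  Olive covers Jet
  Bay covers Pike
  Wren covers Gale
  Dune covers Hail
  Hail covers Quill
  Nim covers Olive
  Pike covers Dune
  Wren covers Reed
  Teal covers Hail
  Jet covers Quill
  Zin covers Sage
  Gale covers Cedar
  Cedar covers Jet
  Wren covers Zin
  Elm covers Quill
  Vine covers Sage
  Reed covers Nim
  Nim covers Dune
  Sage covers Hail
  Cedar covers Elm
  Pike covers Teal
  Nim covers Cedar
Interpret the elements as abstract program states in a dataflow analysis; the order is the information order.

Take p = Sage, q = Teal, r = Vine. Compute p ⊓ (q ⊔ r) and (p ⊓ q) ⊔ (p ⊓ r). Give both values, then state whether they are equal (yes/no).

Sage; Sage; yes

q ⊔ r = Wren, so p ⊓ (q ⊔ r) = Sage ⊓ Wren = Sage.
p ⊓ q = Hail and p ⊓ r = Sage, so (p ⊓ q) ⊔ (p ⊓ r) = Hail ⊔ Sage = Sage.
Equal: yes.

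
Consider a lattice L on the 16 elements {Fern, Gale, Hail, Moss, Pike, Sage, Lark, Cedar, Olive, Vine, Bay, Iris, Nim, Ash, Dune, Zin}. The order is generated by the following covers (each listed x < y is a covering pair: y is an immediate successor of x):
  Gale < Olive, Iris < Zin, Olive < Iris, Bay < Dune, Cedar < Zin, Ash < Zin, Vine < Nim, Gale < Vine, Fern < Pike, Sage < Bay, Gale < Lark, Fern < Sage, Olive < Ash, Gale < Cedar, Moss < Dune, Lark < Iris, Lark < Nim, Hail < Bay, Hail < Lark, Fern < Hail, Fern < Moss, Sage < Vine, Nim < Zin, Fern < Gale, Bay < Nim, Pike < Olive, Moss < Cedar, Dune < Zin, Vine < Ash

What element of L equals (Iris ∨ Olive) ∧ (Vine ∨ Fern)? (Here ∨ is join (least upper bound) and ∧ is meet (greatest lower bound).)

Gale

Iris ∨ Olive = Iris
Vine ∨ Fern = Vine
Iris ∧ Vine = Gale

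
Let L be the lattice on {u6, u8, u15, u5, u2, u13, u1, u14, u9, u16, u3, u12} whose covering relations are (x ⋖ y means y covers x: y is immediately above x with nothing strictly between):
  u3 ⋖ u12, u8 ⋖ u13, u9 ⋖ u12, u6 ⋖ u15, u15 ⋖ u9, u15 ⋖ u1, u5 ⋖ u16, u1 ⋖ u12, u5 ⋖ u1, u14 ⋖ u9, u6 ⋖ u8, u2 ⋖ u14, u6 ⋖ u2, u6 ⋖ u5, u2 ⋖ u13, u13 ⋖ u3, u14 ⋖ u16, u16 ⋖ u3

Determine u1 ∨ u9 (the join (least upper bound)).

Common upper bounds of {u1, u9}: u12.
The least among these is u12.

u12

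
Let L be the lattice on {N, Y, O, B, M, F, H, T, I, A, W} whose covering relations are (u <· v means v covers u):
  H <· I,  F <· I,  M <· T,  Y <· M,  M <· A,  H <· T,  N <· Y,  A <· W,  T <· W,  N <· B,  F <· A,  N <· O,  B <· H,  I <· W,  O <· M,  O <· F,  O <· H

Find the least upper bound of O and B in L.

Common upper bounds of {O, B}: H, I, T, W.
The least among these is H.

H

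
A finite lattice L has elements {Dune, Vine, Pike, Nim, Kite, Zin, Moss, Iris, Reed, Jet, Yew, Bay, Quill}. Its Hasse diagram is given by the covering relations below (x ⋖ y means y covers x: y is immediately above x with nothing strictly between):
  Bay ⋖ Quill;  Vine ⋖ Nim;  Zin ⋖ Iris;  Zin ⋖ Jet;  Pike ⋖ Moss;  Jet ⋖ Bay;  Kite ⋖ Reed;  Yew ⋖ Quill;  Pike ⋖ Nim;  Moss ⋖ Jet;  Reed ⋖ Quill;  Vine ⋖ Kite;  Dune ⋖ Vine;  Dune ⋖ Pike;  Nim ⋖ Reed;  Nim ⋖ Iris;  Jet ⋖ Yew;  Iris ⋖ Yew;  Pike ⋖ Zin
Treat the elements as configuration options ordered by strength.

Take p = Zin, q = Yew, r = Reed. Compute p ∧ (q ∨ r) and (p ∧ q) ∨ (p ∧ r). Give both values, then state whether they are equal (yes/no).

Zin; Zin; yes

q ∨ r = Quill, so p ∧ (q ∨ r) = Zin ∧ Quill = Zin.
p ∧ q = Zin and p ∧ r = Pike, so (p ∧ q) ∨ (p ∧ r) = Zin ∨ Pike = Zin.
Equal: yes.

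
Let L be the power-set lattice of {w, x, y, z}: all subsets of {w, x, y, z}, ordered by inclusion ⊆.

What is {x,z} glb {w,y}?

Under ⊆, meet is intersection: {x,z} ∩ {w,y} = {}.

{}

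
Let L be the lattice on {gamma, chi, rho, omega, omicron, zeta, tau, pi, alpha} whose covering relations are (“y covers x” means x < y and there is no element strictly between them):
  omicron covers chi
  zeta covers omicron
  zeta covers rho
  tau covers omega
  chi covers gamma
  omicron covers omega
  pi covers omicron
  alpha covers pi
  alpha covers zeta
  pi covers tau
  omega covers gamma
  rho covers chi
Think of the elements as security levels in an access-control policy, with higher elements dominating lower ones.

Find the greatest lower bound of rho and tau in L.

Common lower bounds of {rho, tau}: gamma.
The greatest among these is gamma.

gamma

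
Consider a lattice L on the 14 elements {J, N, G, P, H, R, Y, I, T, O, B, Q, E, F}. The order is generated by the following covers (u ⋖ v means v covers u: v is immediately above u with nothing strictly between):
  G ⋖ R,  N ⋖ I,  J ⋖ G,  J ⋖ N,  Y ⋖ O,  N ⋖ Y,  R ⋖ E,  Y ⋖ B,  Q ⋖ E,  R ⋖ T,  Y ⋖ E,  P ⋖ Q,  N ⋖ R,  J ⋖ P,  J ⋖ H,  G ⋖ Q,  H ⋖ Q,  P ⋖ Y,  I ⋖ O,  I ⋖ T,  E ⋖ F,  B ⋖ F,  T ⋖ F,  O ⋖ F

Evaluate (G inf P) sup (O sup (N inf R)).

G ∧ P = J
N ∧ R = N
O ∨ N = O
J ∨ O = O

O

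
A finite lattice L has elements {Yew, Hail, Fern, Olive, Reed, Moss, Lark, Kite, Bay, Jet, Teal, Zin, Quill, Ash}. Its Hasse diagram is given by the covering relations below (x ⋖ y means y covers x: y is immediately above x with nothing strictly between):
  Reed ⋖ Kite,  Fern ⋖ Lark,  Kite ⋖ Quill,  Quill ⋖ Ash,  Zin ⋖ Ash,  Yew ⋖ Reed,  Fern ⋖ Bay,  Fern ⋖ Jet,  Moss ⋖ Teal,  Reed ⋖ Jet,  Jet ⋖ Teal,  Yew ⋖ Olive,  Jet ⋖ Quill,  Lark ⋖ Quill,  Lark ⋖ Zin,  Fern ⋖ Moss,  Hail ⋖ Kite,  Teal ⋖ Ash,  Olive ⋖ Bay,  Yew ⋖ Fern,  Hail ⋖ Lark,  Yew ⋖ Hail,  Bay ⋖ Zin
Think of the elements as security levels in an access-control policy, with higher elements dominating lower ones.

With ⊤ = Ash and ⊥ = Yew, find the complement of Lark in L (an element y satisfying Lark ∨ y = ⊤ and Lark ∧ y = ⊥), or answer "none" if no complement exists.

For every candidate y, either Lark ∨ y ≠ Ash or Lark ∧ y ≠ Yew; no complement exists.

none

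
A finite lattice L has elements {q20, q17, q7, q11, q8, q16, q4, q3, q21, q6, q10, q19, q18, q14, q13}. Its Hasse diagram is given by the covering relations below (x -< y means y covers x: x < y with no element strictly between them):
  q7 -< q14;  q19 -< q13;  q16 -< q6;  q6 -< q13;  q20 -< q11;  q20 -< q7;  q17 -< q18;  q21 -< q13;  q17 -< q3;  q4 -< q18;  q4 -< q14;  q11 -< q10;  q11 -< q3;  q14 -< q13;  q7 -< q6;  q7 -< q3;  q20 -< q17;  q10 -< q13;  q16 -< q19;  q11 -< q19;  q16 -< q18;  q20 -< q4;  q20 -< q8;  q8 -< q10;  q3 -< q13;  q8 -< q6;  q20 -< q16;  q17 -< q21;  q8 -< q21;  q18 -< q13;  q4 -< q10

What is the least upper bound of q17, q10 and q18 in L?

Common upper bounds of {q17, q10, q18}: q13.
The least among these is q13.

q13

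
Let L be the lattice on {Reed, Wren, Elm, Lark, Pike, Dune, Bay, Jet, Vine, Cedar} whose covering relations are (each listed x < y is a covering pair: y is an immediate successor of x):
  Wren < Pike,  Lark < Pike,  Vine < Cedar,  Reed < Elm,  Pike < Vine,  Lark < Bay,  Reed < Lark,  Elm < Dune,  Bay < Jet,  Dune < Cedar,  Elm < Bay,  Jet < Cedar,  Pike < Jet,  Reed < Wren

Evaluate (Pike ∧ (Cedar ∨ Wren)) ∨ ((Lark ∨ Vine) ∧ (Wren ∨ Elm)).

Cedar ∨ Wren = Cedar
Pike ∧ Cedar = Pike
Lark ∨ Vine = Vine
Wren ∨ Elm = Jet
Vine ∧ Jet = Pike
Pike ∨ Pike = Pike

Pike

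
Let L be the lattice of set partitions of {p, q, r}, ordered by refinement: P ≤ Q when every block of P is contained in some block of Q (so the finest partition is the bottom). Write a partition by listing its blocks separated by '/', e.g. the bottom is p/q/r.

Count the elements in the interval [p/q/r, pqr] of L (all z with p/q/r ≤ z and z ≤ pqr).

The interval [p/q/r, pqr] = {p/q/r, p/qr, pq/r, pqr, pr/q}, which has 5 elements.

5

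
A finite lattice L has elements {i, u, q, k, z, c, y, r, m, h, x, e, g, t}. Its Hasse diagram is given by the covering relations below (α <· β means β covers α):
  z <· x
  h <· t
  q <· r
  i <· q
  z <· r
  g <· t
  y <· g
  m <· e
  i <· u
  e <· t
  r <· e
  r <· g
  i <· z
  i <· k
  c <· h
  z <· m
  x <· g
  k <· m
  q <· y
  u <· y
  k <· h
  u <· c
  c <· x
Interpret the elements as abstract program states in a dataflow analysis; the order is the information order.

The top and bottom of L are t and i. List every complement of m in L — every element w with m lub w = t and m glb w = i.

Need w with m ∨ w = t and m ∧ w = i.
Checking each element gives: c, u, y.

c, u, y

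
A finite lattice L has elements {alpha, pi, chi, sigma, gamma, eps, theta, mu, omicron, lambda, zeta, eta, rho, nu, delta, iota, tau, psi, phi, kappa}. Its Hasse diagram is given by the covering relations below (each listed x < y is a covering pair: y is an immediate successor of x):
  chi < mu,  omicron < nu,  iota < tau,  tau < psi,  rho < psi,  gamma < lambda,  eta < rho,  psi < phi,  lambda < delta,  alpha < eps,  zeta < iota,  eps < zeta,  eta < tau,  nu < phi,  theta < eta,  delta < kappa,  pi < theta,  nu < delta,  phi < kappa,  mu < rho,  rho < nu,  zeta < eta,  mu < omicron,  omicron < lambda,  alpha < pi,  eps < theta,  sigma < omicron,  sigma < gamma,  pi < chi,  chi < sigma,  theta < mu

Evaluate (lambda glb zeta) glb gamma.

lambda ∧ zeta = eps
eps ∧ gamma = alpha

alpha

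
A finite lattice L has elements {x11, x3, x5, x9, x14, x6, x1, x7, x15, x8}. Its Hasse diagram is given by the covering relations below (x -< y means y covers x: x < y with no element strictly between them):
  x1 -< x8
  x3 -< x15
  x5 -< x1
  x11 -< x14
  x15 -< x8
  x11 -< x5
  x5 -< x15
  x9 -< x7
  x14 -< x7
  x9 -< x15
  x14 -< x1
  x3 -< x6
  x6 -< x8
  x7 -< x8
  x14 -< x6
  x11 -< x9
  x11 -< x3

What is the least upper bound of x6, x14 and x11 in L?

x6

Common upper bounds of {x6, x14, x11}: x6, x8.
The least among these is x6.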